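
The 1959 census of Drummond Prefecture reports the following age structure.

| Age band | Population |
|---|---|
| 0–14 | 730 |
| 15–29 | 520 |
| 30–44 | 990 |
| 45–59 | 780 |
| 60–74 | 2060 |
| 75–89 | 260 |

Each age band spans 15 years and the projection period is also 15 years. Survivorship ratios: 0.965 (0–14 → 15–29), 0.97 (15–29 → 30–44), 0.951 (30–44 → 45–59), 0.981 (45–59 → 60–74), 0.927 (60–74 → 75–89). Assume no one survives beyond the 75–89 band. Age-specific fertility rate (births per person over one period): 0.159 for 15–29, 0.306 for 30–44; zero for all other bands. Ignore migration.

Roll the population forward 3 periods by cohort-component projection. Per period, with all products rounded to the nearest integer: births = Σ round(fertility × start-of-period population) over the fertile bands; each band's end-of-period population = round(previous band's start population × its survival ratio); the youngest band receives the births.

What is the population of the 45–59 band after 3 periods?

650

After projecting period 1:
Births: 520 * 0.159 = 83, 990 * 0.306 = 303 ⇒ total 386
15–29: 730 * 0.965 = 704
30–44: 520 * 0.97 = 504
45–59: 990 * 0.951 = 941
60–74: 780 * 0.981 = 765
75–89: 2060 * 0.927 = 1910
Giving 386 / 704 / 504 / 941 / 765 / 1910.
After projecting period 2:
Births: 704 * 0.159 = 112, 504 * 0.306 = 154 ⇒ total 266
15–29: 386 * 0.965 = 372
30–44: 704 * 0.97 = 683
45–59: 504 * 0.951 = 479
60–74: 941 * 0.981 = 923
75–89: 765 * 0.927 = 709
Giving 266 / 372 / 683 / 479 / 923 / 709.
After projecting period 3:
Births: 372 * 0.159 = 59, 683 * 0.306 = 209 ⇒ total 268
15–29: 266 * 0.965 = 257
30–44: 372 * 0.97 = 361
45–59: 683 * 0.951 = 650
60–74: 479 * 0.981 = 470
75–89: 923 * 0.927 = 856
Giving 268 / 257 / 361 / 650 / 470 / 856.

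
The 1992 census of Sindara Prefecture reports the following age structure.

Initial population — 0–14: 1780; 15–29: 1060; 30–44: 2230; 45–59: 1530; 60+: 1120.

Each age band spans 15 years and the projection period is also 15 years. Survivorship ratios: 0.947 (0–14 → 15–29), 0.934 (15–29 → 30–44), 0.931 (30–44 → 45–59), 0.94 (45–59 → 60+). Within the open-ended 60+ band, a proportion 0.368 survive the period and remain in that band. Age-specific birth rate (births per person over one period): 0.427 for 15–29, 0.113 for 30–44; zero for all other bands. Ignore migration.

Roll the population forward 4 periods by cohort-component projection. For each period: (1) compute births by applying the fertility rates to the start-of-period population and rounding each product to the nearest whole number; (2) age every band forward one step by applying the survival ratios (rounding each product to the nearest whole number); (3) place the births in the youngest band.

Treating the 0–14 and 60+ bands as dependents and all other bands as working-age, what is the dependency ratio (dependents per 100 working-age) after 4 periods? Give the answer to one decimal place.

Period 1.
Births: 1060 × 0.427 = 453 ; 2230 × 0.113 = 252 — total 705
15–29: 1780 × 0.947 = 1686
30–44: 1060 × 0.934 = 990
45–59: 2230 × 0.931 = 2076
60+: 1530 × 0.94 + 1120 × 0.368 = 1438 + 412 = 1850
Population now: 0–14=705, 15–29=1686, 30–44=990, 45–59=2076, 60+=1850
Period 2.
Births: 1686 × 0.427 = 720 ; 990 × 0.113 = 112 — total 832
15–29: 705 × 0.947 = 668
30–44: 1686 × 0.934 = 1575
45–59: 990 × 0.931 = 922
60+: 2076 × 0.94 + 1850 × 0.368 = 1951 + 681 = 2632
Population now: 0–14=832, 15–29=668, 30–44=1575, 45–59=922, 60+=2632
Period 3.
Births: 668 × 0.427 = 285 ; 1575 × 0.113 = 178 — total 463
15–29: 832 × 0.947 = 788
30–44: 668 × 0.934 = 624
45–59: 1575 × 0.931 = 1466
60+: 922 × 0.94 + 2632 × 0.368 = 867 + 969 = 1836
Population now: 0–14=463, 15–29=788, 30–44=624, 45–59=1466, 60+=1836
Period 4.
Births: 788 × 0.427 = 336 ; 624 × 0.113 = 71 — total 407
15–29: 463 × 0.947 = 438
30–44: 788 × 0.934 = 736
45–59: 624 × 0.931 = 581
60+: 1466 × 0.94 + 1836 × 0.368 = 1378 + 676 = 2054
Population now: 0–14=407, 15–29=438, 30–44=736, 45–59=581, 60+=2054
Dependents (band 0–14 + band 60+) = 407 + 2054 = 2461; working-age = 1755; ratio = 2461/1755 × 100 = 140.2

140.2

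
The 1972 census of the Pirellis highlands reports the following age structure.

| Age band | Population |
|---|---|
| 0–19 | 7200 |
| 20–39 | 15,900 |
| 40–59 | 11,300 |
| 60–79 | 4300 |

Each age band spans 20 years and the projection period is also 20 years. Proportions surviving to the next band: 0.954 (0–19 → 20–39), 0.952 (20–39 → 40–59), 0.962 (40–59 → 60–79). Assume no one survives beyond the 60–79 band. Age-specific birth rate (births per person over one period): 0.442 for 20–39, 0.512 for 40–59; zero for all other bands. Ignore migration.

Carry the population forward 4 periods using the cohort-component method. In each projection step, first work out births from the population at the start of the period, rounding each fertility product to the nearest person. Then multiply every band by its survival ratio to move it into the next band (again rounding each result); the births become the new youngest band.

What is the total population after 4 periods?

39847

Let group 1 be 0–19 through group 4 = 60–79.
[period 1]
Births: 15900 × 0.442 = 7028 ; 11300 × 0.512 = 5786 ⇒ total 12814
Group 2: 7200 × 0.954 = 6869
Group 3: 15900 × 0.952 = 15137
Group 4: 11300 × 0.962 = 10871
Population now: 0–19=12814, 20–39=6869, 40–59=15137, 60–79=10871
[period 2]
Births: 6869 × 0.442 = 3036 ; 15137 × 0.512 = 7750 ⇒ total 10786
Group 2: 12814 × 0.954 = 12225
Group 3: 6869 × 0.952 = 6539
Group 4: 15137 × 0.962 = 14562
Population now: 0–19=10786, 20–39=12225, 40–59=6539, 60–79=14562
[period 3]
Births: 12225 × 0.442 = 5403 ; 6539 × 0.512 = 3348 ⇒ total 8751
Group 2: 10786 × 0.954 = 10290
Group 3: 12225 × 0.952 = 11638
Group 4: 6539 × 0.962 = 6291
Population now: 0–19=8751, 20–39=10290, 40–59=11638, 60–79=6291
[period 4]
Births: 10290 × 0.442 = 4548 ; 11638 × 0.512 = 5959 ⇒ total 10507
Group 2: 8751 × 0.954 = 8348
Group 3: 10290 × 0.952 = 9796
Group 4: 11638 × 0.962 = 11196
Population now: 0–19=10507, 20–39=8348, 40–59=9796, 60–79=11196
Total after period 4: 10507 + 8348 + 9796 + 11196 = 39847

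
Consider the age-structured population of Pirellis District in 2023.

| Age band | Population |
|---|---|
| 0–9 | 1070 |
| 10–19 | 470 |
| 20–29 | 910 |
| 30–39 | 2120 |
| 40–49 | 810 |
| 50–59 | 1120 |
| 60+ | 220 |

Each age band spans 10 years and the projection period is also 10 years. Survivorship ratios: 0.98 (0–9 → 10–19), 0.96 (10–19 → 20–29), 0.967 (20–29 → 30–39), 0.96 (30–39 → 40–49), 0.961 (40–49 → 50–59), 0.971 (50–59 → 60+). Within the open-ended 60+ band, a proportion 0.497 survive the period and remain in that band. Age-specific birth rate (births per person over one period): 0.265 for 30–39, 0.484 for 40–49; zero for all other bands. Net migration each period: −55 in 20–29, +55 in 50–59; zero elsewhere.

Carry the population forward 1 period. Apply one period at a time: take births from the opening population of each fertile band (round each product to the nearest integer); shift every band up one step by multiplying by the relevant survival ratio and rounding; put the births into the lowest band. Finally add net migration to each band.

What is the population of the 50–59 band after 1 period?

(Groups numbered youngest = 1 to oldest = 7.)
After projecting period 1:
Births: 2120 × 0.265 = 562, 810 × 0.484 = 392 → 954
Group 2: 1070 × 0.98 = 1049
Group 3: 470 × 0.96 = 451
Group 4: 910 × 0.967 = 880
Group 5: 2120 × 0.96 = 2035
Group 6: 810 × 0.961 = 778
Group 7: 1120 × 0.971 + 220 × 0.497 = 1088 + 109 = 1197
Net migration: Group 3 − 55 → 396; Group 6 + 55 → 833
→ [954, 1049, 396, 880, 2035, 833, 1197]

833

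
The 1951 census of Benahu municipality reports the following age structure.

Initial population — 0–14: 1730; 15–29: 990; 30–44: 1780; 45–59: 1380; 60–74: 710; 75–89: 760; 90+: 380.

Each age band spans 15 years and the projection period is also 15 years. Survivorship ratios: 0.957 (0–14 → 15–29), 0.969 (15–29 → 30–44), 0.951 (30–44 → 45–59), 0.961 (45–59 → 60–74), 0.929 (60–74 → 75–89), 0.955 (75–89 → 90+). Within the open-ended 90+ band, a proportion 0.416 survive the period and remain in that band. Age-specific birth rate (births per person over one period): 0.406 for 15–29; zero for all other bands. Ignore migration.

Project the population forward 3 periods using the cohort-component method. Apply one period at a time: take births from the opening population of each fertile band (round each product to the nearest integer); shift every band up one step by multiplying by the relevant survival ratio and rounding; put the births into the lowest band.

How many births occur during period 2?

After projecting period 1:
Births: 990 * 0.406 = 402
15–29: 1730 * 0.957 = 1656
30–44: 990 * 0.969 = 959
45–59: 1780 * 0.951 = 1693
60–74: 1380 * 0.961 = 1326
75–89: 710 * 0.929 = 660
90+: 760 * 0.955 + 380 * 0.416 = 726 + 158 = 884
End of period: [402, 1656, 959, 1693, 1326, 660, 884]
After projecting period 2:
Births: 1656 * 0.406 = 672
15–29: 402 * 0.957 = 385
30–44: 1656 * 0.969 = 1605
45–59: 959 * 0.951 = 912
60–74: 1693 * 0.961 = 1627
75–89: 1326 * 0.929 = 1232
90+: 660 * 0.955 + 884 * 0.416 = 630 + 368 = 998
End of period: [672, 385, 1605, 912, 1627, 1232, 998]

672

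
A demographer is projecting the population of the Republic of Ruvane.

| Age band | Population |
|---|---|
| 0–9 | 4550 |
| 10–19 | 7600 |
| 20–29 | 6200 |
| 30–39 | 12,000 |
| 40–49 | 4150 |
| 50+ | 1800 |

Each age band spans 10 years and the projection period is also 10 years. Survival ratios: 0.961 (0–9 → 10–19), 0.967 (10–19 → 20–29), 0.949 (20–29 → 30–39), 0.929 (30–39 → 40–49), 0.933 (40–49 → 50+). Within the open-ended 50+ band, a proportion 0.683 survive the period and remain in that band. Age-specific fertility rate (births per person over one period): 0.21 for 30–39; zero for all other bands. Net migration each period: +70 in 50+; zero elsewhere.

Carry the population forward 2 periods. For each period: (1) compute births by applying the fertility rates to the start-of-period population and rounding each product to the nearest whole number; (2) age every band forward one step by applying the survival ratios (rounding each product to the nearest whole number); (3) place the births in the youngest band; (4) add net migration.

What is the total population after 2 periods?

34330

Period 1:
Births: 12000 × 0.21 = 2520
10–19: 4550 × 0.961 = 4373
20–29: 7600 × 0.967 = 7349
30–39: 6200 × 0.949 = 5884
40–49: 12000 × 0.929 = 11148
50+: 4150 × 0.933 + 1800 × 0.683 = 3872 + 1229 = 5101
Net migration: 50+ + 70 → 5171
Giving 2520 / 4373 / 7349 / 5884 / 11148 / 5171.
Period 2:
Births: 5884 × 0.21 = 1236
10–19: 2520 × 0.961 = 2422
20–29: 4373 × 0.967 = 4229
30–39: 7349 × 0.949 = 6974
40–49: 5884 × 0.929 = 5466
50+: 11148 × 0.933 + 5171 × 0.683 = 10401 + 3532 = 13933
Net migration: 50+ + 70 → 14003
Giving 1236 / 2422 / 4229 / 6974 / 5466 / 14003.
Total after period 2: 1236 + 2422 + 4229 + 6974 + 5466 + 14003 = 34330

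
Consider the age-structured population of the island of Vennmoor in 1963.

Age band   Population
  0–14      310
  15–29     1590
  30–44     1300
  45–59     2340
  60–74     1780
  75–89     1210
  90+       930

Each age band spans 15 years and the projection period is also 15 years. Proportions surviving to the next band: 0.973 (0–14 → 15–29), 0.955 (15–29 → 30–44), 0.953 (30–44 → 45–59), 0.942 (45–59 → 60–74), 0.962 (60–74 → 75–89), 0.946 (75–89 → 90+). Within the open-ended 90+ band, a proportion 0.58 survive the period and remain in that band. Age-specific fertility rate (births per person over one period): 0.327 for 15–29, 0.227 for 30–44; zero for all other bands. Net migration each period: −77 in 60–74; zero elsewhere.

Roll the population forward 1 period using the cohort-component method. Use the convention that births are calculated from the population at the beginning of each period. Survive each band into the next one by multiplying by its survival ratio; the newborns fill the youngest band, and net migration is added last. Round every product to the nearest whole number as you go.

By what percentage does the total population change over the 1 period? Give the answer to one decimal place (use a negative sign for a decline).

-0.7

Let band 1 be 0–14 through band 7 = 90+.
Period 1:
Births: 1590 × 0.327 = 520  |  1300 × 0.227 = 295 — total 815
Band 2: 310 × 0.973 = 302
Band 3: 1590 × 0.955 = 1518
Band 4: 1300 × 0.953 = 1239
Band 5: 2340 × 0.942 = 2204
Band 6: 1780 × 0.962 = 1712
Band 7: 1210 × 0.946 + 930 × 0.58 = 1145 + 539 = 1684
Net migration: Band 5 − 77 → 2127
→ [815, 302, 1518, 1239, 2127, 1712, 1684]
Total: 9460 → 9397; change = -63; percentage change = -0.7%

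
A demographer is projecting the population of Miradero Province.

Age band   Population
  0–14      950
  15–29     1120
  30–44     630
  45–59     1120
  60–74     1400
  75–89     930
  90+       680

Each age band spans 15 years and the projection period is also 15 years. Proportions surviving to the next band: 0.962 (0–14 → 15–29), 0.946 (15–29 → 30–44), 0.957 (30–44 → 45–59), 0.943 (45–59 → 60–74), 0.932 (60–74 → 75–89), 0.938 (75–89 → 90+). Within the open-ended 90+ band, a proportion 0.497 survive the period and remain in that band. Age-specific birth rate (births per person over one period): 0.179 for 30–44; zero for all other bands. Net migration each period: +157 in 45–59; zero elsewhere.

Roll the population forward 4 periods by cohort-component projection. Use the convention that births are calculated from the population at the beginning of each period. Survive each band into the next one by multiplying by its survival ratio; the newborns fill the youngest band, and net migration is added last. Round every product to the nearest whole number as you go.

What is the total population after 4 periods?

4091

Period 1.
Births: 630 * 0.179 = 113
15–29: 950 * 0.962 = 914
30–44: 1120 * 0.946 = 1060
45–59: 630 * 0.957 = 603
60–74: 1120 * 0.943 = 1056
75–89: 1400 * 0.932 = 1305
90+: 930 * 0.938 + 680 * 0.497 = 872 + 338 = 1210
Net migration: 45–59 + 157 → 760
Giving 113 / 914 / 1060 / 760 / 1056 / 1305 / 1210.
Period 2.
Births: 1060 * 0.179 = 190
15–29: 113 * 0.962 = 109
30–44: 914 * 0.946 = 865
45–59: 1060 * 0.957 = 1014
60–74: 760 * 0.943 = 717
75–89: 1056 * 0.932 = 984
90+: 1305 * 0.938 + 1210 * 0.497 = 1224 + 601 = 1825
Net migration: 45–59 + 157 → 1171
Giving 190 / 109 / 865 / 1171 / 717 / 984 / 1825.
Period 3.
Births: 865 * 0.179 = 155
15–29: 190 * 0.962 = 183
30–44: 109 * 0.946 = 103
45–59: 865 * 0.957 = 828
60–74: 1171 * 0.943 = 1104
75–89: 717 * 0.932 = 668
90+: 984 * 0.938 + 1825 * 0.497 = 923 + 907 = 1830
Net migration: 45–59 + 157 → 985
Giving 155 / 183 / 103 / 985 / 1104 / 668 / 1830.
Period 4.
Births: 103 * 0.179 = 18
15–29: 155 * 0.962 = 149
30–44: 183 * 0.946 = 173
45–59: 103 * 0.957 = 99
60–74: 985 * 0.943 = 929
75–89: 1104 * 0.932 = 1029
90+: 668 * 0.938 + 1830 * 0.497 = 627 + 910 = 1537
Net migration: 45–59 + 157 → 256
Giving 18 / 149 / 173 / 256 / 929 / 1029 / 1537.
Total after period 4: 18 + 149 + 173 + 256 + 929 + 1029 + 1537 = 4091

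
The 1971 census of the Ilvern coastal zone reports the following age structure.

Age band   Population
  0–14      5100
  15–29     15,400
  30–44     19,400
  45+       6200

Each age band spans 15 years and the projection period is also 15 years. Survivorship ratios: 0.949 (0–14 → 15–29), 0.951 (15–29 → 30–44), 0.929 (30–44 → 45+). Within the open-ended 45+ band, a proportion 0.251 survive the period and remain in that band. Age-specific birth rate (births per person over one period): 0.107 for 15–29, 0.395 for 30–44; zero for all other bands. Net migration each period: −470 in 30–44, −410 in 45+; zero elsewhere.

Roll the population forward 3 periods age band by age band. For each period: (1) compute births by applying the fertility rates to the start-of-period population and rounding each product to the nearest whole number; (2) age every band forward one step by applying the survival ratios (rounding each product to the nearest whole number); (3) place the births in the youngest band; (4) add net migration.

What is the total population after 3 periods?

[period 1]
Births: 15400 * 0.107 = 1648, 19400 * 0.395 = 7663 → total 9311
15–29: 5100 * 0.949 = 4840
30–44: 15400 * 0.951 = 14645
45+: 19400 * 0.929 + 6200 * 0.251 = 18023 + 1556 = 19579
Net migration: 30–44 − 470 → 14175; 45+ − 410 → 19169
→ [9311, 4840, 14175, 19169]
[period 2]
Births: 4840 * 0.107 = 518, 14175 * 0.395 = 5599 → total 6117
15–29: 9311 * 0.949 = 8836
30–44: 4840 * 0.951 = 4603
45+: 14175 * 0.929 + 19169 * 0.251 = 13169 + 4811 = 17980
Net migration: 30–44 − 470 → 4133; 45+ − 410 → 17570
→ [6117, 8836, 4133, 17570]
[period 3]
Births: 8836 * 0.107 = 945, 4133 * 0.395 = 1633 → total 2578
15–29: 6117 * 0.949 = 5805
30–44: 8836 * 0.951 = 8403
45+: 4133 * 0.929 + 17570 * 0.251 = 3840 + 4410 = 8250
Net migration: 30–44 − 470 → 7933; 45+ − 410 → 7840
→ [2578, 5805, 7933, 7840]
Total after period 3: 2578 + 5805 + 7933 + 7840 = 24156

24156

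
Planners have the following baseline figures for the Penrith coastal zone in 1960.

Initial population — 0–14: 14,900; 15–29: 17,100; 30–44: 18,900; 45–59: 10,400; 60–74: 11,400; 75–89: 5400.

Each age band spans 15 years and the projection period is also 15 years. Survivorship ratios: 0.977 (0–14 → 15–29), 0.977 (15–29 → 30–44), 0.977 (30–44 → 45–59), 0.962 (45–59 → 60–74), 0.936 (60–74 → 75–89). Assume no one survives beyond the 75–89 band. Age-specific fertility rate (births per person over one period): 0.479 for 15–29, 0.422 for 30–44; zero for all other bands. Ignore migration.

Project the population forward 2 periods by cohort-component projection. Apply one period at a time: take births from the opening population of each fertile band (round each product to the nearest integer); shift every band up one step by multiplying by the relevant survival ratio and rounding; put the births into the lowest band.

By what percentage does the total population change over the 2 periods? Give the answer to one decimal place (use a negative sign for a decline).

12.0

Call the groups 1 to 6, youngest first.
Period 1:
Births: 17100 * 0.479 = 8191, 18900 * 0.422 = 7976 ⇒ total 16167
Group 2: 14900 * 0.977 = 14557
Group 3: 17100 * 0.977 = 16707
Group 4: 18900 * 0.977 = 18465
Group 5: 10400 * 0.962 = 10005
Group 6: 11400 * 0.936 = 10670
→ [16167, 14557, 16707, 18465, 10005, 10670]
Period 2:
Births: 14557 * 0.479 = 6973, 16707 * 0.422 = 7050 ⇒ total 14023
Group 2: 16167 * 0.977 = 15795
Group 3: 14557 * 0.977 = 14222
Group 4: 16707 * 0.977 = 16323
Group 5: 18465 * 0.962 = 17763
Group 6: 10005 * 0.936 = 9365
→ [14023, 15795, 14222, 16323, 17763, 9365]
Total: 78100 → 87491; change = 9391; percentage change = 12.0%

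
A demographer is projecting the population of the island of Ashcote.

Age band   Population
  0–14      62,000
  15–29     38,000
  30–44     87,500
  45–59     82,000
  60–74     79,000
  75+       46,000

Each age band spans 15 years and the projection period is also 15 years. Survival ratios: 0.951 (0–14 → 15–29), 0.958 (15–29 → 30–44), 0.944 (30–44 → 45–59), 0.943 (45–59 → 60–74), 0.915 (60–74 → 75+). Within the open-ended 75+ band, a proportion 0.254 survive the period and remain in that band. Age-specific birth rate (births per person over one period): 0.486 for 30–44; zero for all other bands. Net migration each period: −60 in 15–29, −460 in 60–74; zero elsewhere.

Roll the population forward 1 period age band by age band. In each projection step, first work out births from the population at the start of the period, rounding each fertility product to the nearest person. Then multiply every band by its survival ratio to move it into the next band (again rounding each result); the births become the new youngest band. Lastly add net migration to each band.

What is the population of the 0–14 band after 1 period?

42525

— Period 1 —
Births: 87500 * 0.486 = 42525
15–29: 62000 * 0.951 = 58962
30–44: 38000 * 0.958 = 36404
45–59: 87500 * 0.944 = 82600
60–74: 82000 * 0.943 = 77326
75+: 79000 * 0.915 + 46000 * 0.254 = 72285 + 11684 = 83969
Net migration: 15–29 − 60 → 58902; 60–74 − 460 → 76866
Giving 42525 / 58902 / 36404 / 82600 / 76866 / 83969.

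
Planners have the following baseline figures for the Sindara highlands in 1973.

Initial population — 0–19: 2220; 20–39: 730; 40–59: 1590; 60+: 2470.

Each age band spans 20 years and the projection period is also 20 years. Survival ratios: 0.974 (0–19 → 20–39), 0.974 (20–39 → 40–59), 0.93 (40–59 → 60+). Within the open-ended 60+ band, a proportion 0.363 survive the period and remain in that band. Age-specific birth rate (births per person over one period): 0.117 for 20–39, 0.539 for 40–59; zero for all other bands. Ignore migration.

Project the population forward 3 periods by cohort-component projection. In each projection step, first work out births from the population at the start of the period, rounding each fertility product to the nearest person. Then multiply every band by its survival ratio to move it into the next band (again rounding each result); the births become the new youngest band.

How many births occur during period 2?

After projecting period 1:
Births: 730 × 0.117 = 85 ; 1590 × 0.539 = 857 — total 942
20–39: 2220 × 0.974 = 2162
40–59: 730 × 0.974 = 711
60+: 1590 × 0.93 + 2470 × 0.363 = 1479 + 897 = 2376
End of period: [942, 2162, 711, 2376]
After projecting period 2:
Births: 2162 × 0.117 = 253 ; 711 × 0.539 = 383 — total 636
20–39: 942 × 0.974 = 918
40–59: 2162 × 0.974 = 2106
60+: 711 × 0.93 + 2376 × 0.363 = 661 + 862 = 1523
End of period: [636, 918, 2106, 1523]

636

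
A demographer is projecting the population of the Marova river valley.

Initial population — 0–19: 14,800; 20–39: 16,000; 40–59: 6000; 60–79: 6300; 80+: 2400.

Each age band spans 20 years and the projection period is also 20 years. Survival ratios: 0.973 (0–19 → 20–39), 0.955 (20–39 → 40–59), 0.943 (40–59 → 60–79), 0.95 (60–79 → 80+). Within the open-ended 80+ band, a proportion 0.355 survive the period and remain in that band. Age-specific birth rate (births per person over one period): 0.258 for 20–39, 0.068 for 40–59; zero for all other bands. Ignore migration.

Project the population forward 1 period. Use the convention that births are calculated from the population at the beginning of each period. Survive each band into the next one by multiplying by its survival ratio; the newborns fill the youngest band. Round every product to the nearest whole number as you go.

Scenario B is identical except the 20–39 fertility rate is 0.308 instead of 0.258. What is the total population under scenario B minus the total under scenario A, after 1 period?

800

Let group 1 be 0–19 through group 5 = 80+.
Period 1:
Births: 16000 × 0.258 = 4128  |  6000 × 0.068 = 408 — total 4536
Group 2: 14800 × 0.973 = 14400
Group 3: 16000 × 0.955 = 15280
Group 4: 6000 × 0.943 = 5658
Group 5: 6300 × 0.95 + 2400 × 0.355 = 5985 + 852 = 6837
Population now: 0–19=4536, 20–39=14400, 40–59=15280, 60–79=5658, 80+=6837
Scenario A total after 1 period: 46711
Scenario B projection —
Period 1:
Births: 16000 × 0.308 = 4928  |  6000 × 0.068 = 408 — total 5336
Group 2: 14800 × 0.973 = 14400
Group 3: 16000 × 0.955 = 15280
Group 4: 6000 × 0.943 = 5658
Group 5: 6300 × 0.95 + 2400 × 0.355 = 5985 + 852 = 6837
Population now: 0–19=5336, 20–39=14400, 40–59=15280, 60–79=5658, 80+=6837
Scenario B total after 1 period: 47511
Difference B − A = 47511 − 46711 = 800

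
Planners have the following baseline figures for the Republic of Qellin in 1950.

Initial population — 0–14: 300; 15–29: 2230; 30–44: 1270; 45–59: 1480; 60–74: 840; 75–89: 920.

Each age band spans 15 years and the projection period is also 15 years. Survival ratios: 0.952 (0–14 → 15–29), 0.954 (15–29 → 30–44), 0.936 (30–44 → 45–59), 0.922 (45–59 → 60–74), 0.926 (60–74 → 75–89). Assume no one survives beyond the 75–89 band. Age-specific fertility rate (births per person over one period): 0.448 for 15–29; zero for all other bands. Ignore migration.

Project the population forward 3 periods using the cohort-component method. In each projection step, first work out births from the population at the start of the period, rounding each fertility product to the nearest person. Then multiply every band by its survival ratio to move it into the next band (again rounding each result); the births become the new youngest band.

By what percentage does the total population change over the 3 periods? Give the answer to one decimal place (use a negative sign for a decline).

-35.2

Period 1:
Births: 2230 × 0.448 = 999
15–29: 300 × 0.952 = 286
30–44: 2230 × 0.954 = 2127
45–59: 1270 × 0.936 = 1189
60–74: 1480 × 0.922 = 1365
75–89: 840 × 0.926 = 778
Population now: 0–14=999, 15–29=286, 30–44=2127, 45–59=1189, 60–74=1365, 75–89=778
Period 2:
Births: 286 × 0.448 = 128
15–29: 999 × 0.952 = 951
30–44: 286 × 0.954 = 273
45–59: 2127 × 0.936 = 1991
60–74: 1189 × 0.922 = 1096
75–89: 1365 × 0.926 = 1264
Population now: 0–14=128, 15–29=951, 30–44=273, 45–59=1991, 60–74=1096, 75–89=1264
Period 3:
Births: 951 × 0.448 = 426
15–29: 128 × 0.952 = 122
30–44: 951 × 0.954 = 907
45–59: 273 × 0.936 = 256
60–74: 1991 × 0.922 = 1836
75–89: 1096 × 0.926 = 1015
Population now: 0–14=426, 15–29=122, 30–44=907, 45–59=256, 60–74=1836, 75–89=1015
Total: 7040 → 4562; change = -2478; percentage change = -35.2%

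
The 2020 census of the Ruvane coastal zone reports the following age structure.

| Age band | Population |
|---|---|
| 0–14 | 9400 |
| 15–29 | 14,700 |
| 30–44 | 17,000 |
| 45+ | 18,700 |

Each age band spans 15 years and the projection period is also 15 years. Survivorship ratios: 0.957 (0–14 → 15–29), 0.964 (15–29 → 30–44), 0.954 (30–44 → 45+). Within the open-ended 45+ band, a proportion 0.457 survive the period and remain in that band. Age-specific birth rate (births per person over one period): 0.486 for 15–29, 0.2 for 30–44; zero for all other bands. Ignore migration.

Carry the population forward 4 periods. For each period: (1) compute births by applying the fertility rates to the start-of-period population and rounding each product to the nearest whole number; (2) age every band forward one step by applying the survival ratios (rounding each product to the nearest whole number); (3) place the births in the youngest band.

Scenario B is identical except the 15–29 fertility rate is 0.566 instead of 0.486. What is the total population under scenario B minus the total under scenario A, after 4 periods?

4237

Let group 1 be 0–14 through group 4 = 45+.
— Period 1 —
Births: 14700 × 0.486 = 7144  |  17000 × 0.2 = 3400 → 10544
Group 2: 9400 × 0.957 = 8996
Group 3: 14700 × 0.964 = 14171
Group 4: 17000 × 0.954 + 18700 × 0.457 = 16218 + 8546 = 24764
Giving 10544 / 8996 / 14171 / 24764.
— Period 2 —
Births: 8996 × 0.486 = 4372  |  14171 × 0.2 = 2834 → 7206
Group 2: 10544 × 0.957 = 10091
Group 3: 8996 × 0.964 = 8672
Group 4: 14171 × 0.954 + 24764 × 0.457 = 13519 + 11317 = 24836
Giving 7206 / 10091 / 8672 / 24836.
— Period 3 —
Births: 10091 × 0.486 = 4904  |  8672 × 0.2 = 1734 → 6638
Group 2: 7206 × 0.957 = 6896
Group 3: 10091 × 0.964 = 9728
Group 4: 8672 × 0.954 + 24836 × 0.457 = 8273 + 11350 = 19623
Giving 6638 / 6896 / 9728 / 19623.
— Period 4 —
Births: 6896 × 0.486 = 3351  |  9728 × 0.2 = 1946 → 5297
Group 2: 6638 × 0.957 = 6353
Group 3: 6896 × 0.964 = 6648
Group 4: 9728 × 0.954 + 19623 × 0.457 = 9281 + 8968 = 18249
Giving 5297 / 6353 / 6648 / 18249.
Scenario A total after 4 periods: 36547
Scenario B projection —
— Period 1 —
Births: 14700 × 0.566 = 8320  |  17000 × 0.2 = 3400 → 11720
Group 2: 9400 × 0.957 = 8996
Group 3: 14700 × 0.964 = 14171
Group 4: 17000 × 0.954 + 18700 × 0.457 = 16218 + 8546 = 24764
Giving 11720 / 8996 / 14171 / 24764.
— Period 2 —
Births: 8996 × 0.566 = 5092  |  14171 × 0.2 = 2834 → 7926
Group 2: 11720 × 0.957 = 11216
Group 3: 8996 × 0.964 = 8672
Group 4: 14171 × 0.954 + 24764 × 0.457 = 13519 + 11317 = 24836
Giving 7926 / 11216 / 8672 / 24836.
— Period 3 —
Births: 11216 × 0.566 = 6348  |  8672 × 0.2 = 1734 → 8082
Group 2: 7926 × 0.957 = 7585
Group 3: 11216 × 0.964 = 10812
Group 4: 8672 × 0.954 + 24836 × 0.457 = 8273 + 11350 = 19623
Giving 8082 / 7585 / 10812 / 19623.
— Period 4 —
Births: 7585 × 0.566 = 4293  |  10812 × 0.2 = 2162 → 6455
Group 2: 8082 × 0.957 = 7734
Group 3: 7585 × 0.964 = 7312
Group 4: 10812 × 0.954 + 19623 × 0.457 = 10315 + 8968 = 19283
Giving 6455 / 7734 / 7312 / 19283.
Scenario B total after 4 periods: 40784
Difference B − A = 40784 − 36547 = 4237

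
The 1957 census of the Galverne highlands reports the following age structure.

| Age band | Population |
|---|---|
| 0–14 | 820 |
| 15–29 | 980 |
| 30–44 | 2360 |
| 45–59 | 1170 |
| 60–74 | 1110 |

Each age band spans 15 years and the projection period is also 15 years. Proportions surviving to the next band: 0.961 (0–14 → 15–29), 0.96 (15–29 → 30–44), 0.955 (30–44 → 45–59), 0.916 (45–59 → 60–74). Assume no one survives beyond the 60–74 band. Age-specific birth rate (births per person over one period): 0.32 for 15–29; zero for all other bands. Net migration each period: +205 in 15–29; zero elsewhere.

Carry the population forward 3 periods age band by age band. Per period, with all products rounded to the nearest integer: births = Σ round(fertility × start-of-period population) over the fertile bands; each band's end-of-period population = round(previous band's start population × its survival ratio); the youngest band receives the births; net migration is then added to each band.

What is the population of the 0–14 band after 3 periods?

162

Numbering the bands 1..5 from youngest to oldest:
— Period 1 —
Births: 980 × 0.32 = 314
Band 2: 820 × 0.961 = 788
Band 3: 980 × 0.96 = 941
Band 4: 2360 × 0.955 = 2254
Band 5: 1170 × 0.916 = 1072
Net migration: Band 2 + 205 → 993
Giving 314 / 993 / 941 / 2254 / 1072.
— Period 2 —
Births: 993 × 0.32 = 318
Band 2: 314 × 0.961 = 302
Band 3: 993 × 0.96 = 953
Band 4: 941 × 0.955 = 899
Band 5: 2254 × 0.916 = 2065
Net migration: Band 2 + 205 → 507
Giving 318 / 507 / 953 / 899 / 2065.
— Period 3 —
Births: 507 × 0.32 = 162
Band 2: 318 × 0.961 = 306
Band 3: 507 × 0.96 = 487
Band 4: 953 × 0.955 = 910
Band 5: 899 × 0.916 = 823
Net migration: Band 2 + 205 → 511
Giving 162 / 511 / 487 / 910 / 823.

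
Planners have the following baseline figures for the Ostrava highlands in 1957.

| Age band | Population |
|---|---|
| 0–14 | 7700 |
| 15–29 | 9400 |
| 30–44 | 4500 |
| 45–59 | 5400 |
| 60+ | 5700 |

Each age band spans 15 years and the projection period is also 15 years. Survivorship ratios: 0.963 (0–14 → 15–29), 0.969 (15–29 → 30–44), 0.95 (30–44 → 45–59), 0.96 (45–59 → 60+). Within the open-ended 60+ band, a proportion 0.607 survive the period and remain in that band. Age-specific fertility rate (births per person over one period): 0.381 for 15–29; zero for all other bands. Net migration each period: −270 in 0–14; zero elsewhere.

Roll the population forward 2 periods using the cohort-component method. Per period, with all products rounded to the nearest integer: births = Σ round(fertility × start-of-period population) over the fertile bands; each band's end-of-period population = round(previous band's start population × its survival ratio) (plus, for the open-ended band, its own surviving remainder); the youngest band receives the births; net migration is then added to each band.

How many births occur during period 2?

Period 1:
Births: 9400 * 0.381 = 3581
15–29: 7700 * 0.963 = 7415
30–44: 9400 * 0.969 = 9109
45–59: 4500 * 0.95 = 4275
60+: 5400 * 0.96 + 5700 * 0.607 = 5184 + 3460 = 8644
Net migration: 0–14 − 270 → 3311
→ [3311, 7415, 9109, 4275, 8644]
Period 2:
Births: 7415 * 0.381 = 2825
15–29: 3311 * 0.963 = 3188
30–44: 7415 * 0.969 = 7185
45–59: 9109 * 0.95 = 8654
60+: 4275 * 0.96 + 8644 * 0.607 = 4104 + 5247 = 9351
Net migration: 0–14 − 270 → 2555
→ [2555, 3188, 7185, 8654, 9351]

2825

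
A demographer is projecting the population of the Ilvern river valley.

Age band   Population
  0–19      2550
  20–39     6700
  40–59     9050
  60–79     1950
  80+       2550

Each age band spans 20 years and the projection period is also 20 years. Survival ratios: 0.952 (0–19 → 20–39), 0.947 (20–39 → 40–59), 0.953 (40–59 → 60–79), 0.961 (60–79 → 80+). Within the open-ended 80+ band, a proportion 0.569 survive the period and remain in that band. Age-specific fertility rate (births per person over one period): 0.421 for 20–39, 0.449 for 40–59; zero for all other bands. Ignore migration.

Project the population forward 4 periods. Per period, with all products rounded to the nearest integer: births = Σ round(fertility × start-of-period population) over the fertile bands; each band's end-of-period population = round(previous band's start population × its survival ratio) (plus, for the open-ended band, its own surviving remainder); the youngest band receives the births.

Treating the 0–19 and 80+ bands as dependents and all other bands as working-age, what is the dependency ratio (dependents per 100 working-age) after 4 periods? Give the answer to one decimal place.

100.3

[period 1]
Births: 6700 × 0.421 = 2821 ; 9050 × 0.449 = 4063 ⇒ total 6884
20–39: 2550 × 0.952 = 2428
40–59: 6700 × 0.947 = 6345
60–79: 9050 × 0.953 = 8625
80+: 1950 × 0.961 + 2550 × 0.569 = 1874 + 1451 = 3325
Population now: 0–19=6884, 20–39=2428, 40–59=6345, 60–79=8625, 80+=3325
[period 2]
Births: 2428 × 0.421 = 1022 ; 6345 × 0.449 = 2849 ⇒ total 3871
20–39: 6884 × 0.952 = 6554
40–59: 2428 × 0.947 = 2299
60–79: 6345 × 0.953 = 6047
80+: 8625 × 0.961 + 3325 × 0.569 = 8289 + 1892 = 10181
Population now: 0–19=3871, 20–39=6554, 40–59=2299, 60–79=6047, 80+=10181
[period 3]
Births: 6554 × 0.421 = 2759 ; 2299 × 0.449 = 1032 ⇒ total 3791
20–39: 3871 × 0.952 = 3685
40–59: 6554 × 0.947 = 6207
60–79: 2299 × 0.953 = 2191
80+: 6047 × 0.961 + 10181 × 0.569 = 5811 + 5793 = 11604
Population now: 0–19=3791, 20–39=3685, 40–59=6207, 60–79=2191, 80+=11604
[period 4]
Births: 3685 × 0.421 = 1551 ; 6207 × 0.449 = 2787 ⇒ total 4338
20–39: 3791 × 0.952 = 3609
40–59: 3685 × 0.947 = 3490
60–79: 6207 × 0.953 = 5915
80+: 2191 × 0.961 + 11604 × 0.569 = 2106 + 6603 = 8709
Population now: 0–19=4338, 20–39=3609, 40–59=3490, 60–79=5915, 80+=8709
Dependents (band 0–19 + band 80+) = 4338 + 8709 = 13047; working-age = 13014; ratio = 13047/13014 × 100 = 100.3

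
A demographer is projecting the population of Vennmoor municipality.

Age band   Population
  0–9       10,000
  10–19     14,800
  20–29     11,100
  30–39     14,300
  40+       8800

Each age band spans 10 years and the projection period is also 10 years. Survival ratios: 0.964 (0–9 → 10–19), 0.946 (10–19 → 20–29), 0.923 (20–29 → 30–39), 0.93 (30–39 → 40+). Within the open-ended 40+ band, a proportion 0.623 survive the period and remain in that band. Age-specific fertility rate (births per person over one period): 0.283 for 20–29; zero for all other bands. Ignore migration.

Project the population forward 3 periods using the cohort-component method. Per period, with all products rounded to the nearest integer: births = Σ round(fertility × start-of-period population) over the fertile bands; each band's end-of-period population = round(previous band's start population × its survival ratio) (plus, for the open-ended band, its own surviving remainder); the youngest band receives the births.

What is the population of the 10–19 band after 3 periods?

3819

After projecting period 1:
Births: 11100 * 0.283 = 3141
10–19: 10000 * 0.964 = 9640
20–29: 14800 * 0.946 = 14001
30–39: 11100 * 0.923 = 10245
40+: 14300 * 0.93 + 8800 * 0.623 = 13299 + 5482 = 18781
→ [3141, 9640, 14001, 10245, 18781]
After projecting period 2:
Births: 14001 * 0.283 = 3962
10–19: 3141 * 0.964 = 3028
20–29: 9640 * 0.946 = 9119
30–39: 14001 * 0.923 = 12923
40+: 10245 * 0.93 + 18781 * 0.623 = 9528 + 11701 = 21229
→ [3962, 3028, 9119, 12923, 21229]
After projecting period 3:
Births: 9119 * 0.283 = 2581
10–19: 3962 * 0.964 = 3819
20–29: 3028 * 0.946 = 2864
30–39: 9119 * 0.923 = 8417
40+: 12923 * 0.93 + 21229 * 0.623 = 12018 + 13226 = 25244
→ [2581, 3819, 2864, 8417, 25244]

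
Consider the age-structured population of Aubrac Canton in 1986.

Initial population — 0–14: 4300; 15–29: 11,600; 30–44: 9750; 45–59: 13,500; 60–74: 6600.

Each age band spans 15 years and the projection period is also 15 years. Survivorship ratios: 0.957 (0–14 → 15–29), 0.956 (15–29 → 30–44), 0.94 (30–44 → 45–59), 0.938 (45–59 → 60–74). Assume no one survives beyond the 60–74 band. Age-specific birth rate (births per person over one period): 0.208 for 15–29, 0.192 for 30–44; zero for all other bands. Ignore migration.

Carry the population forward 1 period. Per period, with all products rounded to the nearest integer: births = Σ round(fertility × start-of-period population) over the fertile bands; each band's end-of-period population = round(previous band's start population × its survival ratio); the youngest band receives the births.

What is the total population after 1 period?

41318

[period 1]
Births: 11600 * 0.208 = 2413 ; 9750 * 0.192 = 1872 → total 4285
15–29: 4300 * 0.957 = 4115
30–44: 11600 * 0.956 = 11090
45–59: 9750 * 0.94 = 9165
60–74: 13500 * 0.938 = 12663
→ [4285, 4115, 11090, 9165, 12663]
Total after period 1: 4285 + 4115 + 11090 + 9165 + 12663 = 41318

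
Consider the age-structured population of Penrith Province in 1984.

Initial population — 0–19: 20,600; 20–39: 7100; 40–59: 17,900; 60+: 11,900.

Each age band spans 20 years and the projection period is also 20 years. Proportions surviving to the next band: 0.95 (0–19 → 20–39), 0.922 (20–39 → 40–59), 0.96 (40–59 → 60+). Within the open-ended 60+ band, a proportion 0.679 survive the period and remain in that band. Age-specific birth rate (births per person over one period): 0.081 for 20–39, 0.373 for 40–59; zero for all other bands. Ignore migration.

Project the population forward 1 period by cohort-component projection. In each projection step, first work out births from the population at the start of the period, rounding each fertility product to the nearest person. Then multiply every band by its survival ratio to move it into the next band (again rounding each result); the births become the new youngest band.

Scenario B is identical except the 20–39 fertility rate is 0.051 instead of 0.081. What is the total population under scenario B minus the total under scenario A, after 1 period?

[period 1]
Births: 7100 × 0.081 = 575 ; 17900 × 0.373 = 6677 → 7252
20–39: 20600 × 0.95 = 19570
40–59: 7100 × 0.922 = 6546
60+: 17900 × 0.96 + 11900 × 0.679 = 17184 + 8080 = 25264
→ [7252, 19570, 6546, 25264]
Scenario A total after 1 period: 58632
Scenario B projection —
[period 1]
Births: 7100 × 0.051 = 362 ; 17900 × 0.373 = 6677 → 7039
20–39: 20600 × 0.95 = 19570
40–59: 7100 × 0.922 = 6546
60+: 17900 × 0.96 + 11900 × 0.679 = 17184 + 8080 = 25264
→ [7039, 19570, 6546, 25264]
Scenario B total after 1 period: 58419
Difference B − A = 58419 − 58632 = -213

-213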